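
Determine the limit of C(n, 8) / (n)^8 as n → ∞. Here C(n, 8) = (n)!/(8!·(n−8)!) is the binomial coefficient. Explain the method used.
lim = 1/8! = 1/40320

With N = n → ∞: C(N, 8) / N^8 = [N(N−1)…(N−7)] / (8! · N^8) = (1/8!) · 1 · (1 − 1/n) · … · (1 − 7/n). Each factor → 1 as N → ∞, so the limit is 1/8! = 1/40320.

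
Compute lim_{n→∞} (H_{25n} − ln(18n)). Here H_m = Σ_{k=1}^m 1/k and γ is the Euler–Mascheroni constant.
lim = ln(25/18) + γ

By Euler-Maclaurin, H_m = ln m + γ + O(1/m). So
  H_{25n} − ln(18n) = ln(25n) + γ − ln(18n) + O(1/n)
                       = ln(25/18) + γ + O(1/n).
Hence the limit is ln(25/18) + γ.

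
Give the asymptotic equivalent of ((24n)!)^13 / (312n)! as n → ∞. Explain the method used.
((24n)!)^13/(312n)! ~ ((2π·24n)^(12/2) / sqrt(13)) · 13^(−13·24n)  →  0

Write N = 24n. Stirling: N! ~ sqrt(2π N)(N/e)^N and (13N)! ~ sqrt(2π·13N)·(13N/e)^(13N).
  (N!)^13/(13N)! ~ (2π N)^(13/2) (N/e)^(13N) / [sqrt(2π·13N) (13N/e)^(13N)]
     = (2π N)^(13/2) / sqrt(2π·13N) · (N/(13N))^(13N)
     = (2π N)^((13−1)/2) / sqrt(13) · 13^(−13N).
Since 13^13 > 1, the factor 13^(−13N) decays exponentially, so the ratio → 0. Substituting N = 24n gives the stated form.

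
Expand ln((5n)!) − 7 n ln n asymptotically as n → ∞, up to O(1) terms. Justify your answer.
ln((5n)!) − 7 n ln n = −2 n ln n + 5(ln 5 − 1) n + (1/2) ln(2π·5n) + O(1/n)

Stirling: ln((5n)!) = 5n ln(5n) − 5n + (1/2) ln(2π·5n) + O(1/n).
Expand 5n ln(5n) = 5n (ln n + ln 5) = 5n ln n + 5n ln 5.
Subtract 7n ln n: leading term is (5 − 7) n ln n = −2 n ln n. The next term is 5n ln 5 − 5n = 5(ln 5 − 1) n. Then the (1/2) ln(2π·5n) correction.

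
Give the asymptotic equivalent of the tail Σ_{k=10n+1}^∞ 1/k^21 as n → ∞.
Σ_{k>10n} 1/k^21 ~ 1/(20 · (10n)^20)

Compare to the integral: ∫_{10n}^∞ x^(−21) dx = [−x^(−20)/20]_{10n}^∞ = 1/((21−1)·(10n)^20). Euler-Maclaurin then gives
  Σ_{k>10n} 1/k^21 = ∫_{10n}^∞ dx/x^21 − 1/(2·(10n)^21) + O(1/(10n)^22).
(Equivalently this is ζ(21) − Σ_{k≤10n} 1/k^21.)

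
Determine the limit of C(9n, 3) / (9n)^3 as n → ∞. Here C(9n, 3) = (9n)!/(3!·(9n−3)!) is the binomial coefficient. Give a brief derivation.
lim = 1/3! = 1/6

With N = 9n → ∞: C(N, 3) / N^3 = [N(N−1)…(N−2)] / (3! · N^3) = (1/3!) · 1 · (1 − 1/(9n)) · (1 − 2/(9n)). Each factor → 1 as N → ∞, so the limit is 1/3! = 1/6.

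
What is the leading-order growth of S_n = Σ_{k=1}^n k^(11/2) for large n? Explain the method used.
S_n ~ (2/13) · n^(13/2)

Integral comparison: Σ_{k=1}^n k^(11/2) = ∫_0^n x^(11/2) dx + O(n^(11/2)). The integral is n^(1 + 11/2) / (1 + 11/2) = n^((11+2)/2) / ((11+2)/2) = (2/13) · n^(13/2).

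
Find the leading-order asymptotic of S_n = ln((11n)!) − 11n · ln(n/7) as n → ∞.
S_n ~ 11n · (ln 77 − 1) + O(ln n)

Stirling: ln((11n)!) = 11n ln(11n) − 11n + O(ln n).
  S_n = 11n ln(11n) − 11n − 11n ln(n/7) + O(ln n)
      = 11n ln(11n) − 11n ln n + 11n ln 7 − 11n + O(ln n)
      = 11n ln 11 + 11n ln 7 − 11n + O(ln n)
      = 11n (ln 77 − 1) + O(ln n).
Numerically ln(77) − 1 ≈ 3.3438.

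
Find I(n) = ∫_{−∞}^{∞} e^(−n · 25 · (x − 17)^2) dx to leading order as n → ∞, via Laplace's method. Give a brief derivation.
I(n) = sqrt(π/(25n))

Here φ(x) = 25 · (x − 17)^2 has its unique minimum at x* = 17 with φ(x*) = 0 and φ''(x*) = 50. Laplace's method gives
  I(n) ~ e^(−n φ(x*)) · sqrt(2π / (n · φ''(x*))) = sqrt(2π / (50n)) = sqrt(π/(25n)).
This is exact: substituting u = (x − 17)·sqrt(25n) gives I(n) = (1/sqrt(25n)) ∫_{−∞}^{∞} e^(−u^2) du = sqrt(π/(25n)).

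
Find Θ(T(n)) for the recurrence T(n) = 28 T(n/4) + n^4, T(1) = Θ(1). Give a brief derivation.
T(n) = Θ(n^4)

log_4 28 ≈ 2.404. f(n) = n^4 dominates n^(log_4 28) since 4 > 2.404, and the regularity condition a·f(n/b) = 28·(n/4)^4 = (28/256)·n^4 ≤ c·f(n) holds with c = 28/256 ≈ 0.109 < 1. So this is Case 3: T(n) = Θ(f(n)) = Θ(n^4).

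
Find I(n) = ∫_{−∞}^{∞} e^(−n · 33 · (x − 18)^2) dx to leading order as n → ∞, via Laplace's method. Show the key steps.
I(n) = sqrt(π/(33n))

Here φ(x) = 33 · (x − 18)^2 has its unique minimum at x* = 18 with φ(x*) = 0 and φ''(x*) = 66. Laplace's method gives
  I(n) ~ e^(−n φ(x*)) · sqrt(2π / (n · φ''(x*))) = sqrt(2π / (66n)) = sqrt(π/(33n)).
This is exact: substituting u = (x − 18)·sqrt(33n) gives I(n) = (1/sqrt(33n)) ∫_{−∞}^{∞} e^(−u^2) du = sqrt(π/(33n)).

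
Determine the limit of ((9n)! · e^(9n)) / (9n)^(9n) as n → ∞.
lim = ∞

Stirling: (9n)! ~ sqrt(2π·9n) · (9n/e)^(9n). Hence
  (9n)! · e^(9n) / (9n)^(9n) ~ sqrt(2π·9n) = sqrt(2π·9) · sqrt(n) → ∞.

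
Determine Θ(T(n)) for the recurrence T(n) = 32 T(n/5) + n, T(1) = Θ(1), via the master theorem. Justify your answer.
T(n) = Θ(n^(log_5 32))

Master theorem: compare f(n) = n to n^(log_5 32) where log_5 32 ≈ 2.153. Since 1 < log_5 32, we have f(n) = O(n^(log_5 32 − ε)) for some ε > 0 — Case 1. Hence T(n) = Θ(n^(log_5 32)).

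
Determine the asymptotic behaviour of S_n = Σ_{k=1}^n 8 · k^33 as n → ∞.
S_n ~ 4 · n^34 / 17

By integral comparison (Euler-Maclaurin), Σ_{k=1}^n 8 · k^33 = 8 · ∫_0^n x^33 dx + O(n^33) = 8 · n^34/34 = 4 · n^34 / 17 + O(n^33). (Equivalently, Faulhaber's formula gives the same leading term.)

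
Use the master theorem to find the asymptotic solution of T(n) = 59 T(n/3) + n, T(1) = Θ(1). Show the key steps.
T(n) = Θ(n^(log_3 59))

Master theorem: compare f(n) = n to n^(log_3 59) where log_3 59 ≈ 3.712. Since 1 < log_3 59, we have f(n) = O(n^(log_3 59 − ε)) for some ε > 0 — Case 1. Hence T(n) = Θ(n^(log_3 59)).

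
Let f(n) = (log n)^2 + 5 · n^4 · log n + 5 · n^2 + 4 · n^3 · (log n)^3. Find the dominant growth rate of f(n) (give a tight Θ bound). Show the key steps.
f(n) ∈ Θ(n^4 · log n)

Compare the terms by growth order. For large n, n^a · (log n)^b dominates n^a' · (log n)^b' iff a > a', or (a = a' and b > b'). Ranking the 4 terms shows the dominant one is 5 · n^4 · log n. Hence f(n) ∈ Θ(n^4 · log n).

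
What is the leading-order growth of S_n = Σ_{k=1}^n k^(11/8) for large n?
S_n ~ (8/19) · n^(19/8)

Integral comparison: Σ_{k=1}^n k^(11/8) = ∫_0^n x^(11/8) dx + O(n^(11/8)). The integral is n^(1 + 11/8) / (1 + 11/8) = n^((11+8)/8) / ((11+8)/8) = (8/19) · n^(19/8).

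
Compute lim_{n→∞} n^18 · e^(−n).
lim = 0

Exponentials with base > 1 dominate every fixed polynomial: for any fixed c, n^c / e^n → 0 as n → ∞ (e.g. by the ratio test, or since e^n grows faster than any power of n). Hence n^18 · e^(−n) = n^18 / e^n → 0.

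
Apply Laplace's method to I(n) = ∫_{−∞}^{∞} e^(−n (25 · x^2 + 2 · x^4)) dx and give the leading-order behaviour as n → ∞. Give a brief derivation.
I(n) ~ sqrt(π/(25n))

φ(x) = 25 · x^2 + 2 · x^4 has its unique global minimum at x* = 0 (since φ'(x) = 50x + 8x^3 = 0 only at x = 0 for real x with both coefficients positive, and φ → ∞ as |x| → ∞). At x* = 0, φ(0) = 0 and φ''(0) = 50. Laplace's method then gives
  I(n) ~ sqrt(2π / (n · φ''(0))) · e^(−n φ(0)) = sqrt(2π / (50n)) = sqrt(π/(25n)).
The 2 · x^4 term contributes only at subleading order (an O(1/n) relative correction).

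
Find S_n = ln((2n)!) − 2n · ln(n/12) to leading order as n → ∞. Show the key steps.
S_n ~ 2n · (ln 24 − 1) + O(ln n)

Stirling: ln((2n)!) = 2n ln(2n) − 2n + O(ln n).
  S_n = 2n ln(2n) − 2n − 2n ln(n/12) + O(ln n)
      = 2n ln(2n) − 2n ln n + 2n ln 12 − 2n + O(ln n)
      = 2n ln 2 + 2n ln 12 − 2n + O(ln n)
      = 2n (ln 24 − 1) + O(ln n).
Numerically ln(24) − 1 ≈ 2.1781.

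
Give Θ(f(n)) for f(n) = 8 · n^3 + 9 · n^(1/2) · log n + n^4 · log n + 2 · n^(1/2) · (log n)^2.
f(n) ∈ Θ(n^4 · log n)

Compare the terms by growth order. For large n, n^a · (log n)^b dominates n^a' · (log n)^b' iff a > a', or (a = a' and b > b'). Ranking the 4 terms shows the dominant one is n^4 · log n. Hence f(n) ∈ Θ(n^4 · log n).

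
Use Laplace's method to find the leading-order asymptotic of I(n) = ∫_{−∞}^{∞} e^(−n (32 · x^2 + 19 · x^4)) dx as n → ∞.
I(n) ~ sqrt(π/(32n))

φ(x) = 32 · x^2 + 19 · x^4 has its unique global minimum at x* = 0 (since φ'(x) = 64x + 76x^3 = 0 only at x = 0 for real x with both coefficients positive, and φ → ∞ as |x| → ∞). At x* = 0, φ(0) = 0 and φ''(0) = 64. Laplace's method then gives
  I(n) ~ sqrt(2π / (n · φ''(0))) · e^(−n φ(0)) = sqrt(2π / (64n)) = sqrt(π/(32n)).
The 19 · x^4 term contributes only at subleading order (an O(1/n) relative correction).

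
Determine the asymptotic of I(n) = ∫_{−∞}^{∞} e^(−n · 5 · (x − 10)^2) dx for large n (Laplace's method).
I(n) = sqrt(π/(5n))

Here φ(x) = 5 · (x − 10)^2 has its unique minimum at x* = 10 with φ(x*) = 0 and φ''(x*) = 10. Laplace's method gives
  I(n) ~ e^(−n φ(x*)) · sqrt(2π / (n · φ''(x*))) = sqrt(2π / (10n)) = sqrt(π/(5n)).
This is exact: substituting u = (x − 10)·sqrt(5n) gives I(n) = (1/sqrt(5n)) ∫_{−∞}^{∞} e^(−u^2) du = sqrt(π/(5n)).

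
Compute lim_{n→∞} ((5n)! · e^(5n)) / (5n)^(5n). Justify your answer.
lim = ∞

Stirling: (5n)! ~ sqrt(2π·5n) · (5n/e)^(5n). Hence
  (5n)! · e^(5n) / (5n)^(5n) ~ sqrt(2π·5n) = sqrt(2π·5) · sqrt(n) → ∞.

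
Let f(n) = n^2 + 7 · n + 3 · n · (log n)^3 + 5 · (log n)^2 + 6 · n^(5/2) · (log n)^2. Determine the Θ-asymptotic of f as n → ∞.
f(n) ∈ Θ(n^(5/2) · (log n)^2)

Compare the terms by growth order. For large n, n^a · (log n)^b dominates n^a' · (log n)^b' iff a > a', or (a = a' and b > b'). Ranking the 5 terms shows the dominant one is 6 · n^(5/2) · (log n)^2. Hence f(n) ∈ Θ(n^(5/2) · (log n)^2).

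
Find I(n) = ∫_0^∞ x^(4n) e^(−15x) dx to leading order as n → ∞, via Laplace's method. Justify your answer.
I(n) ~ (sqrt(2π·4n) / 15) · (4n/(15e))^(4n)

Write the integrand as exp(4n ln x − 15x) and set f(x) = 4n ln x − 15x. Then f'(x) = 4n/x − 15 = 0 at x* = 4n/15, and f''(x*) = −4n/x*^2 = −15^2/(4n). Laplace's method (interior maximum) gives
  I(n) ~ e^(f(x*)) · sqrt(2π / |f''(x*)|)
        = exp(4n ln(4n/15) − 4n) · sqrt(2π · 4n / 15^2)
        = (4n/15)^(4n) e^(−4n) · sqrt(2π·4n) / 15
        = (sqrt(2π·4n) / 15) · (4n/(15e))^(4n).
This matches Γ(4n+1)/15^(4n+1) with Stirling applied to Γ.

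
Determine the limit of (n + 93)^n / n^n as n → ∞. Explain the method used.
lim = e^93

Rewrite as (1 + 93/n)^(n). By the standard limit (1 + x/n)^n → e^x, we have (1 + 93/n)^n → e^93, and raising to the 1st power gives e^93.
More precisely, ln[(1 + 93/n)^(n)] = n · ln(1 + 93/n) = n · (93/n + O(1/n^2)) = 93 + O(1/n) → 93.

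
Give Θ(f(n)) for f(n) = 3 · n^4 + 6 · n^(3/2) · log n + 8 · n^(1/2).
f(n) ∈ Θ(n^4)

Compare the terms by growth order. For large n, n^a · (log n)^b dominates n^a' · (log n)^b' iff a > a', or (a = a' and b > b'). Ranking the 3 terms shows the dominant one is 3 · n^4. Hence f(n) ∈ Θ(n^4).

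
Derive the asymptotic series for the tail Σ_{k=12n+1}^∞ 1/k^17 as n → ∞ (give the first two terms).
Σ_{k>12n} 1/k^17 = 1/(16 · (12n)^16) − 1/(2 · (12n)^17) + O(1/(12n)^18)

Compare to the integral: ∫_{12n}^∞ x^(−17) dx = [−x^(−16)/16]_{12n}^∞ = 1/((17−1)·(12n)^16). The Euler-Maclaurin correction adds −f(12n)/2 = −1/(2·(12n)^17). Euler-Maclaurin then gives
  Σ_{k>12n} 1/k^17 = ∫_{12n}^∞ dx/x^17 − 1/(2·(12n)^17) + O(1/(12n)^18).
(Equivalently this is ζ(17) − Σ_{k≤12n} 1/k^17.)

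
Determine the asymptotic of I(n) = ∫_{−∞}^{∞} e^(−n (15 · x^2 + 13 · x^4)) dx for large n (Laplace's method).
I(n) ~ sqrt(π/(15n))

φ(x) = 15 · x^2 + 13 · x^4 has its unique global minimum at x* = 0 (since φ'(x) = 30x + 52x^3 = 0 only at x = 0 for real x with both coefficients positive, and φ → ∞ as |x| → ∞). At x* = 0, φ(0) = 0 and φ''(0) = 30. Laplace's method then gives
  I(n) ~ sqrt(2π / (n · φ''(0))) · e^(−n φ(0)) = sqrt(2π / (30n)) = sqrt(π/(15n)).
The 13 · x^4 term contributes only at subleading order (an O(1/n) relative correction).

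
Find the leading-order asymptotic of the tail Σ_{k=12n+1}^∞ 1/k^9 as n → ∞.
Σ_{k>12n} 1/k^9 ~ 1/(8 · (12n)^8)

Compare to the integral: ∫_{12n}^∞ x^(−9) dx = [−x^(−8)/8]_{12n}^∞ = 1/((9−1)·(12n)^8). Euler-Maclaurin then gives
  Σ_{k>12n} 1/k^9 = ∫_{12n}^∞ dx/x^9 − 1/(2·(12n)^9) + O(1/(12n)^10).
(Equivalently this is ζ(9) − Σ_{k≤12n} 1/k^9.)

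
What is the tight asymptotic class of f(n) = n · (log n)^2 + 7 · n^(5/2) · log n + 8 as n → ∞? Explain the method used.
f(n) ∈ Θ(n^(5/2) · log n)

Compare the terms by growth order. For large n, n^a · (log n)^b dominates n^a' · (log n)^b' iff a > a', or (a = a' and b > b'). Ranking the 3 terms shows the dominant one is 7 · n^(5/2) · log n. Hence f(n) ∈ Θ(n^(5/2) · log n).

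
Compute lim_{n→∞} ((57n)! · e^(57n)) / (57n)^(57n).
lim = ∞

Stirling: (57n)! ~ sqrt(2π·57n) · (57n/e)^(57n). Hence
  (57n)! · e^(57n) / (57n)^(57n) ~ sqrt(2π·57n) = sqrt(2π·57) · sqrt(n) → ∞.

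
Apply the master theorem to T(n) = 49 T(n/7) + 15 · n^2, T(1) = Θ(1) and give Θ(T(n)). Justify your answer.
T(n) = Θ(n^2 log n)

log_7 49 = 2, and f(n) = 15 · n^2 = Θ(n^(log_7 49)). This is Case 2 of the master theorem: T(n) = Θ(f(n) · log n) = Θ(n^2 log n).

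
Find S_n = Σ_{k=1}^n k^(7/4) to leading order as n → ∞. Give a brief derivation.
S_n ~ (4/11) · n^(11/4)

Integral comparison: Σ_{k=1}^n k^(7/4) = ∫_0^n x^(7/4) dx + O(n^(7/4)). The integral is n^(1 + 7/4) / (1 + 7/4) = n^((7+4)/4) / ((7+4)/4) = (4/11) · n^(11/4).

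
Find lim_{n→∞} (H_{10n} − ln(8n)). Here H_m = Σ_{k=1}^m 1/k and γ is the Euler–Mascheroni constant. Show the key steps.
lim = ln(5/4) + γ

By Euler-Maclaurin, H_m = ln m + γ + O(1/m). So
  H_{10n} − ln(8n) = ln(10n) + γ − ln(8n) + O(1/n)
                       = ln(10/8) + γ + O(1/n).
Hence the limit is ln(10/8) + γ (= ln(5/4)).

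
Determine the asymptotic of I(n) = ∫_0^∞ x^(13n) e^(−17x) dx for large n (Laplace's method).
I(n) ~ (sqrt(2π·13n) / 17) · (13n/(17e))^(13n)

Write the integrand as exp(13n ln x − 17x) and set f(x) = 13n ln x − 17x. Then f'(x) = 13n/x − 17 = 0 at x* = 13n/17, and f''(x*) = −13n/x*^2 = −17^2/(13n). Laplace's method (interior maximum) gives
  I(n) ~ e^(f(x*)) · sqrt(2π / |f''(x*)|)
        = exp(13n ln(13n/17) − 13n) · sqrt(2π · 13n / 17^2)
        = (13n/17)^(13n) e^(−13n) · sqrt(2π·13n) / 17
        = (sqrt(2π·13n) / 17) · (13n/(17e))^(13n).
This matches Γ(13n+1)/17^(13n+1) with Stirling applied to Γ.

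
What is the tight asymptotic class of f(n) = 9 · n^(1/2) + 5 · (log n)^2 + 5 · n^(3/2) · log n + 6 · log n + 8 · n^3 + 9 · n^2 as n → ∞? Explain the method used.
f(n) ∈ Θ(n^3)

Compare the terms by growth order. For large n, n^a · (log n)^b dominates n^a' · (log n)^b' iff a > a', or (a = a' and b > b'). Ranking the 6 terms shows the dominant one is 8 · n^3. Hence f(n) ∈ Θ(n^3).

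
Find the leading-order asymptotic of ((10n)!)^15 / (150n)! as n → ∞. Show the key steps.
((10n)!)^15/(150n)! ~ ((2π·10n)^(14/2) / sqrt(15)) · 15^(−15·10n)  →  0

Write N = 10n. Stirling: N! ~ sqrt(2π N)(N/e)^N and (15N)! ~ sqrt(2π·15N)·(15N/e)^(15N).
  (N!)^15/(15N)! ~ (2π N)^(15/2) (N/e)^(15N) / [sqrt(2π·15N) (15N/e)^(15N)]
     = (2π N)^(15/2) / sqrt(2π·15N) · (N/(15N))^(15N)
     = (2π N)^((15−1)/2) / sqrt(15) · 15^(−15N).
Since 15^15 > 1, the factor 15^(−15N) decays exponentially, so the ratio → 0. Substituting N = 10n gives the stated form.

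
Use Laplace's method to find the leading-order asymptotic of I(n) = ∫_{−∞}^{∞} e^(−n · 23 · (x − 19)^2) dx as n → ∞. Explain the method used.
I(n) = sqrt(π/(23n))

Here φ(x) = 23 · (x − 19)^2 has its unique minimum at x* = 19 with φ(x*) = 0 and φ''(x*) = 46. Laplace's method gives
  I(n) ~ e^(−n φ(x*)) · sqrt(2π / (n · φ''(x*))) = sqrt(2π / (46n)) = sqrt(π/(23n)).
This is exact: substituting u = (x − 19)·sqrt(23n) gives I(n) = (1/sqrt(23n)) ∫_{−∞}^{∞} e^(−u^2) du = sqrt(π/(23n)).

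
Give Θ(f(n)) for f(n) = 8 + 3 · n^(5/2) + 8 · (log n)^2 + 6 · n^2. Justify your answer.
f(n) ∈ Θ(n^(5/2))

Compare the terms by growth order. For large n, n^a · (log n)^b dominates n^a' · (log n)^b' iff a > a', or (a = a' and b > b'). Ranking the 4 terms shows the dominant one is 3 · n^(5/2). Hence f(n) ∈ Θ(n^(5/2)).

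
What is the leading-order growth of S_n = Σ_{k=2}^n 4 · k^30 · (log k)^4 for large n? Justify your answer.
S_n ~ 4 · n^31 · (log n)^4 / 31

By integral comparison, S_n = ∫_1^n 4 · x^30 · (log x)^4 dx + O(n^30 · (log n)^4). For the integral, the leading term of ∫_1^n x^30 (log x)^4 dx is n^31/31 · (log n)^4 (by repeated integration by parts; each step lowers the log-exponent and produces a relatively O(1/log n) correction). Hence S_n ~ 4 · n^31 · (log n)^4 / 31.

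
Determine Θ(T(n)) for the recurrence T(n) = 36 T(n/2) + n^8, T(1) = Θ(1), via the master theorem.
T(n) = Θ(n^8)

log_2 36 ≈ 5.170. f(n) = n^8 dominates n^(log_2 36) since 8 > 5.170, and the regularity condition a·f(n/b) = 36·(n/2)^8 = (36/256)·n^8 ≤ c·f(n) holds with c = 36/256 ≈ 0.141 < 1. So this is Case 3: T(n) = Θ(f(n)) = Θ(n^8).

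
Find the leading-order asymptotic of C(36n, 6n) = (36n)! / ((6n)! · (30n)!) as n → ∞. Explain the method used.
C(36n, 6n) ~ (46656/3125)^(6n) · sqrt(3/(5π·6n))

Write N = 6n. Apply Stirling to each factorial:
  (6N)! ~ sqrt(2π·6N) · (6N/e)^(6N),
  N! ~ sqrt(2π N) · (N/e)^N,
  (5N)! ~ sqrt(2π·5N) · (5N/e)^(5N).
The exponential factors combine to (6N)^(6N) / (N^N · (5N)^(5N)) = 6^(6N)/5^(5N) = (6^6/5^5)^N = (46656/3125)^N.
The square-root prefactors combine to sqrt(2π·6N) / (sqrt(2π N)·sqrt(2π·5N)) = sqrt(6 / (2π·5·N)) = sqrt(3/(5π·6n)).
Substituting N = 6n: C(36n, 6n) ~ (46656/3125)^(6n) · sqrt(3/(5π·6n)).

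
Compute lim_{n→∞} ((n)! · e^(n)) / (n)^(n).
lim = ∞

Stirling: (n)! ~ sqrt(2π·n) · (n/e)^(n). Hence
  (n)! · e^(n) / (n)^(n) ~ sqrt(2π·n) = sqrt(2π) · sqrt(n) → ∞.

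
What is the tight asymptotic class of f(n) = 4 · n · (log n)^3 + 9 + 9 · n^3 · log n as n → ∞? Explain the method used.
f(n) ∈ Θ(n^3 · log n)

Compare the terms by growth order. For large n, n^a · (log n)^b dominates n^a' · (log n)^b' iff a > a', or (a = a' and b > b'). Ranking the 3 terms shows the dominant one is 9 · n^3 · log n. Hence f(n) ∈ Θ(n^3 · log n).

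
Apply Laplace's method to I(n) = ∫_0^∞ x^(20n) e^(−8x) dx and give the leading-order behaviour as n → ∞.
I(n) ~ (sqrt(2π·20n) / 8) · (20n/(8e))^(20n)

Write the integrand as exp(20n ln x − 8x) and set f(x) = 20n ln x − 8x. Then f'(x) = 20n/x − 8 = 0 at x* = 20n/8, and f''(x*) = −20n/x*^2 = −8^2/(20n). Laplace's method (interior maximum) gives
  I(n) ~ e^(f(x*)) · sqrt(2π / |f''(x*)|)
        = exp(20n ln(20n/8) − 20n) · sqrt(2π · 20n / 8^2)
        = (20n/8)^(20n) e^(−20n) · sqrt(2π·20n) / 8
        = (sqrt(2π·20n) / 8) · (20n/(8e))^(20n).
This matches Γ(20n+1)/8^(20n+1) with Stirling applied to Γ.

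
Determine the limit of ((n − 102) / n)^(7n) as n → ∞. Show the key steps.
lim = e^(−714)

Rewrite as (1 − 102/n)^(7n). By the standard limit (1 + x/n)^n → e^x, we have (1 − 102/n)^n → e^(−102), and raising to the 7th power gives e^(−714).
More precisely, ln[(1 − 102/n)^(7n)] = 7n · ln(1 − 102/n) = 7n · (-102/n + O(1/n^2)) = -714 + O(1/n) → -714.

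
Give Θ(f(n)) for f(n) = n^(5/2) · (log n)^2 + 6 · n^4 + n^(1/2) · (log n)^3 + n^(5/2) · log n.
f(n) ∈ Θ(n^4)

Compare the terms by growth order. For large n, n^a · (log n)^b dominates n^a' · (log n)^b' iff a > a', or (a = a' and b > b'). Ranking the 4 terms shows the dominant one is 6 · n^4. Hence f(n) ∈ Θ(n^4).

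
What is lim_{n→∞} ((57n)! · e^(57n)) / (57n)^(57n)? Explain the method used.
lim = ∞

Stirling: (57n)! ~ sqrt(2π·57n) · (57n/e)^(57n). Hence
  (57n)! · e^(57n) / (57n)^(57n) ~ sqrt(2π·57n) = sqrt(2π·57) · sqrt(n) → ∞.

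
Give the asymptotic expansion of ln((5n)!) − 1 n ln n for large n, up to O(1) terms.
ln((5n)!) − 1 n ln n = 4 n ln n + 5(ln 5 − 1) n + (1/2) ln(2π·5n) + O(1/n)

Stirling: ln((5n)!) = 5n ln(5n) − 5n + (1/2) ln(2π·5n) + O(1/n).
Expand 5n ln(5n) = 5n (ln n + ln 5) = 5n ln n + 5n ln 5.
Subtract 1n ln n: leading term is (5 − 1) n ln n = 4 n ln n. The next term is 5n ln 5 − 5n = 5(ln 5 − 1) n. Then the (1/2) ln(2π·5n) correction.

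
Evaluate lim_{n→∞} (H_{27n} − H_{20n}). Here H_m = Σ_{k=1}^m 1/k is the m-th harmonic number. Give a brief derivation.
lim = ln(27/20)

Euler-Maclaurin gives H_m = ln m + γ + 1/(2m) + O(1/m^2). The γ and O(1/m) terms cancel in the difference:
  H_{27n} − H_{20n} = ln(27n) − ln(20n) + O(1/n) = ln(27/20) + O(1/n).
Hence the limit is ln(27/20).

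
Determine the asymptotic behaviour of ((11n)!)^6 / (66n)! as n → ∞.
((11n)!)^6/(66n)! ~ ((2π·11n)^(5/2) / sqrt(6)) · 6^(−6·11n)  →  0

Write N = 11n. Stirling: N! ~ sqrt(2π N)(N/e)^N and (6N)! ~ sqrt(2π·6N)·(6N/e)^(6N).
  (N!)^6/(6N)! ~ (2π N)^(6/2) (N/e)^(6N) / [sqrt(2π·6N) (6N/e)^(6N)]
     = (2π N)^(6/2) / sqrt(2π·6N) · (N/(6N))^(6N)
     = (2π N)^((6−1)/2) / sqrt(6) · 6^(−6N).
Since 6^6 > 1, the factor 6^(−6N) decays exponentially, so the ratio → 0. Substituting N = 11n gives the stated form.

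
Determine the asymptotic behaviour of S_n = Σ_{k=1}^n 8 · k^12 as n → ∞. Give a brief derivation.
S_n ~ 8 · n^13 / 13

By integral comparison (Euler-Maclaurin), Σ_{k=1}^n 8 · k^12 = 8 · ∫_0^n x^12 dx + O(n^12) = 8 · n^13/13 + O(n^12). (Equivalently, Faulhaber's formula gives the same leading term.)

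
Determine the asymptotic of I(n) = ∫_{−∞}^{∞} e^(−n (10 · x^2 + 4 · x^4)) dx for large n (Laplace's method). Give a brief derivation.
I(n) ~ sqrt(π/(10n))

φ(x) = 10 · x^2 + 4 · x^4 has its unique global minimum at x* = 0 (since φ'(x) = 20x + 16x^3 = 0 only at x = 0 for real x with both coefficients positive, and φ → ∞ as |x| → ∞). At x* = 0, φ(0) = 0 and φ''(0) = 20. Laplace's method then gives
  I(n) ~ sqrt(2π / (n · φ''(0))) · e^(−n φ(0)) = sqrt(2π / (20n)) = sqrt(π/(10n)).
The 4 · x^4 term contributes only at subleading order (an O(1/n) relative correction).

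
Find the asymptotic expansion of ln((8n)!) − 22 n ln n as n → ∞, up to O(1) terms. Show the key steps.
ln((8n)!) − 22 n ln n = −14 n ln n + 8(ln 8 − 1) n + (1/2) ln(2π·8n) + O(1/n)

Stirling: ln((8n)!) = 8n ln(8n) − 8n + (1/2) ln(2π·8n) + O(1/n).
Expand 8n ln(8n) = 8n (ln n + ln 8) = 8n ln n + 8n ln 8.
Subtract 22n ln n: leading term is (8 − 22) n ln n = −14 n ln n. The next term is 8n ln 8 − 8n = 8(ln 8 − 1) n. Then the (1/2) ln(2π·8n) correction.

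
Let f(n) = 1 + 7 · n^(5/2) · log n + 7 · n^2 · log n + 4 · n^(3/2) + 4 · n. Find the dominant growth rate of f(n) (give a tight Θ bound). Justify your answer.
f(n) ∈ Θ(n^(5/2) · log n)

Compare the terms by growth order. For large n, n^a · (log n)^b dominates n^a' · (log n)^b' iff a > a', or (a = a' and b > b'). Ranking the 5 terms shows the dominant one is 7 · n^(5/2) · log n. Hence f(n) ∈ Θ(n^(5/2) · log n).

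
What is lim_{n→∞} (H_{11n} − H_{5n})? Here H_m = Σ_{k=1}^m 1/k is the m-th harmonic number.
lim = ln(11/5)

Euler-Maclaurin gives H_m = ln m + γ + 1/(2m) + O(1/m^2). The γ and O(1/m) terms cancel in the difference:
  H_{11n} − H_{5n} = ln(11n) − ln(5n) + O(1/n) = ln(11/5) + O(1/n).
Hence the limit is ln(11/5).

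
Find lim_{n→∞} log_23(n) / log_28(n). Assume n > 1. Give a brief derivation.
lim = ln(28) / ln(23) = log_23(28)

Change of base: log_23(n) = ln n / ln 23 and log_28(n) = ln n / ln 28. The ratio is (ln n / ln 23) · (ln 28 / ln n) = ln 28 / ln 23, a constant independent of n. So the limit is ln 28 / ln 23 = log_23(28).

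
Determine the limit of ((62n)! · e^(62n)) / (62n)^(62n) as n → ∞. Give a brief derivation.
lim = ∞

Stirling: (62n)! ~ sqrt(2π·62n) · (62n/e)^(62n). Hence
  (62n)! · e^(62n) / (62n)^(62n) ~ sqrt(2π·62n) = sqrt(2π·62) · sqrt(n) → ∞.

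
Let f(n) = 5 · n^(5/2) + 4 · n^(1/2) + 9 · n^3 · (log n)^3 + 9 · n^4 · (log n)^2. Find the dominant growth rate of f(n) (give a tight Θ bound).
f(n) ∈ Θ(n^4 · (log n)^2)

Compare the terms by growth order. For large n, n^a · (log n)^b dominates n^a' · (log n)^b' iff a > a', or (a = a' and b > b'). Ranking the 4 terms shows the dominant one is 9 · n^4 · (log n)^2. Hence f(n) ∈ Θ(n^4 · (log n)^2).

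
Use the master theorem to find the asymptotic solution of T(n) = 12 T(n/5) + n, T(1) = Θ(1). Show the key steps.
T(n) = Θ(n^(log_5 12))

Master theorem: compare f(n) = n to n^(log_5 12) where log_5 12 ≈ 1.544. Since 1 < log_5 12, we have f(n) = O(n^(log_5 12 − ε)) for some ε > 0 — Case 1. Hence T(n) = Θ(n^(log_5 12)).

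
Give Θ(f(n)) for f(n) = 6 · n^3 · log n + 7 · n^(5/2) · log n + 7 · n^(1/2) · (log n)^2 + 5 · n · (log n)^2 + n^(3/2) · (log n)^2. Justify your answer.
f(n) ∈ Θ(n^3 · log n)

Compare the terms by growth order. For large n, n^a · (log n)^b dominates n^a' · (log n)^b' iff a > a', or (a = a' and b > b'). Ranking the 5 terms shows the dominant one is 6 · n^3 · log n. Hence f(n) ∈ Θ(n^3 · log n).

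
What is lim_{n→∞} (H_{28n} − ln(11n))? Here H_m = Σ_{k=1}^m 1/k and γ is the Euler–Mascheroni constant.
lim = ln(28/11) + γ

By Euler-Maclaurin, H_m = ln m + γ + O(1/m). So
  H_{28n} − ln(11n) = ln(28n) + γ − ln(11n) + O(1/n)
                       = ln(28/11) + γ + O(1/n).
Hence the limit is ln(28/11) + γ.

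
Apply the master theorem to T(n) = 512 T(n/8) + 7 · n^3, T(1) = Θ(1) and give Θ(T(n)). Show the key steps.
T(n) = Θ(n^3 log n)

log_8 512 = 3, and f(n) = 7 · n^3 = Θ(n^(log_8 512)). This is Case 2 of the master theorem: T(n) = Θ(f(n) · log n) = Θ(n^3 log n).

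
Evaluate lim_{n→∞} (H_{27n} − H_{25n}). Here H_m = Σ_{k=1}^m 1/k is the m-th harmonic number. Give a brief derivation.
lim = ln(27/25)

Euler-Maclaurin gives H_m = ln m + γ + 1/(2m) + O(1/m^2). The γ and O(1/m) terms cancel in the difference:
  H_{27n} − H_{25n} = ln(27n) − ln(25n) + O(1/n) = ln(27/25) + O(1/n).
Hence the limit is ln(27/25).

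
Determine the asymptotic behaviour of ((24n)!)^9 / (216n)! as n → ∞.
((24n)!)^9/(216n)! ~ ((2π·24n)^(8/2) / 3) · 9^(−9·24n)  →  0

Write N = 24n. Stirling: N! ~ sqrt(2π N)(N/e)^N and (9N)! ~ sqrt(2π·9N)·(9N/e)^(9N).
  (N!)^9/(9N)! ~ (2π N)^(9/2) (N/e)^(9N) / [sqrt(2π·9N) (9N/e)^(9N)]
     = (2π N)^(9/2) / sqrt(2π·9N) · (N/(9N))^(9N)
     = (2π N)^((9−1)/2) / 3 · 9^(−9N).
Since 9^9 > 1, the factor 9^(−9N) decays exponentially, so the ratio → 0. Substituting N = 24n gives the stated form.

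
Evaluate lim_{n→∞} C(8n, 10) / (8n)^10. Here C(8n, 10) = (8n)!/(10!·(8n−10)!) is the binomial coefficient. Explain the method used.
lim = 1/10! = 1/3628800

With N = 8n → ∞: C(N, 10) / N^10 = [N(N−1)…(N−9)] / (10! · N^10) = (1/10!) · 1 · (1 − 1/(8n)) · … · (1 − 9/(8n)). Each factor → 1 as N → ∞, so the limit is 1/10! = 1/3628800.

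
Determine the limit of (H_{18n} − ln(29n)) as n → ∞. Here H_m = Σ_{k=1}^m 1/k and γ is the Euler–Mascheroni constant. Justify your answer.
lim = ln(18/29) + γ

By Euler-Maclaurin, H_m = ln m + γ + O(1/m). So
  H_{18n} − ln(29n) = ln(18n) + γ − ln(29n) + O(1/n)
                       = ln(18/29) + γ + O(1/n).
Hence the limit is ln(18/29) + γ.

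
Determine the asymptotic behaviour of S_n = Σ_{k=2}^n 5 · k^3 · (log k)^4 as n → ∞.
S_n ~ 5 · n^4 · (log n)^4 / 4

By integral comparison, S_n = ∫_1^n 5 · x^3 · (log x)^4 dx + O(n^3 · (log n)^4). For the integral, the leading term of ∫_1^n x^3 (log x)^4 dx is n^4/4 · (log n)^4 (by repeated integration by parts; each step lowers the log-exponent and produces a relatively O(1/log n) correction). Hence S_n ~ 5 · n^4 · (log n)^4 / 4.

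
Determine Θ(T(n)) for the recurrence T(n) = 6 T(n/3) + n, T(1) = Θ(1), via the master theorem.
T(n) = Θ(n^(log_3 6))

Master theorem: compare f(n) = n to n^(log_3 6) where log_3 6 ≈ 1.631. Since 1 < log_3 6, we have f(n) = O(n^(log_3 6 − ε)) for some ε > 0 — Case 1. Hence T(n) = Θ(n^(log_3 6)).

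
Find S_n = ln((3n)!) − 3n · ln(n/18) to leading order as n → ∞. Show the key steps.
S_n ~ 3n · (ln 54 − 1) + O(ln n)

Stirling: ln((3n)!) = 3n ln(3n) − 3n + O(ln n).
  S_n = 3n ln(3n) − 3n − 3n ln(n/18) + O(ln n)
      = 3n ln(3n) − 3n ln n + 3n ln 18 − 3n + O(ln n)
      = 3n ln 3 + 3n ln 18 − 3n + O(ln n)
      = 3n (ln 54 − 1) + O(ln n).
Numerically ln(54) − 1 ≈ 2.9890.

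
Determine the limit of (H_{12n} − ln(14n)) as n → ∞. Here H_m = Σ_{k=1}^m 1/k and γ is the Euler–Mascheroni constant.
lim = ln(6/7) + γ

By Euler-Maclaurin, H_m = ln m + γ + O(1/m). So
  H_{12n} − ln(14n) = ln(12n) + γ − ln(14n) + O(1/n)
                       = ln(12/14) + γ + O(1/n).
Hence the limit is ln(12/14) + γ (= ln(6/7)).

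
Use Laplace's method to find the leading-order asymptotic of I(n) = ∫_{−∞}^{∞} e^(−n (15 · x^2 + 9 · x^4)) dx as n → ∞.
I(n) ~ sqrt(π/(15n))

φ(x) = 15 · x^2 + 9 · x^4 has its unique global minimum at x* = 0 (since φ'(x) = 30x + 36x^3 = 0 only at x = 0 for real x with both coefficients positive, and φ → ∞ as |x| → ∞). At x* = 0, φ(0) = 0 and φ''(0) = 30. Laplace's method then gives
  I(n) ~ sqrt(2π / (n · φ''(0))) · e^(−n φ(0)) = sqrt(2π / (30n)) = sqrt(π/(15n)).
The 9 · x^4 term contributes only at subleading order (an O(1/n) relative correction).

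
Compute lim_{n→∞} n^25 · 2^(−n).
lim = 0

Exponentials with base > 1 dominate every fixed polynomial: for any fixed c, n^c / 2^n → 0 as n → ∞ (e.g. by the ratio test, or by writing 2^n = e^(n ln 2) and noting e^(n ln 2) / n^c → ∞). Hence n^25 · 2^(−n) = n^25 / 2^n → 0.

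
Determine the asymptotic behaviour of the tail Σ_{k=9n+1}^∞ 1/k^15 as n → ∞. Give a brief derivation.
Σ_{k>9n} 1/k^15 ~ 1/(14 · (9n)^14)

Compare to the integral: ∫_{9n}^∞ x^(−15) dx = [−x^(−14)/14]_{9n}^∞ = 1/((15−1)·(9n)^14). Euler-Maclaurin then gives
  Σ_{k>9n} 1/k^15 = ∫_{9n}^∞ dx/x^15 − 1/(2·(9n)^15) + O(1/(9n)^16).
(Equivalently this is ζ(15) − Σ_{k≤9n} 1/k^15.)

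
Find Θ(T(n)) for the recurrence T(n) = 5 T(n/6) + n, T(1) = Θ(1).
T(n) = Θ(n)

log_6 5 ≈ 0.898. f(n) = n dominates n^(log_6 5) since 1 > 0.898, and the regularity condition a·f(n/b) = 5·(n/6)^1 = (5/6)·n ≤ c·f(n) holds with c = 5/6 ≈ 0.833 < 1. So this is Case 3: T(n) = Θ(f(n)) = Θ(n).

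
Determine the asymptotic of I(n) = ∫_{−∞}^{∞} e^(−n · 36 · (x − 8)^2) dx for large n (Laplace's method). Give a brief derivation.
I(n) = sqrt(π/(36n))

Here φ(x) = 36 · (x − 8)^2 has its unique minimum at x* = 8 with φ(x*) = 0 and φ''(x*) = 72. Laplace's method gives
  I(n) ~ e^(−n φ(x*)) · sqrt(2π / (n · φ''(x*))) = sqrt(2π / (72n)) = sqrt(π/(36n)).
This is exact: substituting u = (x − 8)·sqrt(36n) gives I(n) = (1/sqrt(36n)) ∫_{−∞}^{∞} e^(−u^2) du = sqrt(π/(36n)).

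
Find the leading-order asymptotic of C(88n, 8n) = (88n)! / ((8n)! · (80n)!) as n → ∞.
C(88n, 8n) ~ (285311670611/10000000000)^(8n) · sqrt(11/(20π·8n))

Write N = 8n. Apply Stirling to each factorial:
  (11N)! ~ sqrt(2π·11N) · (11N/e)^(11N),
  N! ~ sqrt(2π N) · (N/e)^N,
  (10N)! ~ sqrt(2π·10N) · (10N/e)^(10N).
The exponential factors combine to (11N)^(11N) / (N^N · (10N)^(10N)) = 11^(11N)/10^(10N) = (11^11/10^10)^N = (285311670611/10000000000)^N.
The square-root prefactors combine to sqrt(2π·11N) / (sqrt(2π N)·sqrt(2π·10N)) = sqrt(11 / (2π·10·N)) = sqrt(11/(20π·8n)).
Substituting N = 8n: C(88n, 8n) ~ (285311670611/10000000000)^(8n) · sqrt(11/(20π·8n)).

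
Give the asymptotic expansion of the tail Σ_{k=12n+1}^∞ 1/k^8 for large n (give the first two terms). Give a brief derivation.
Σ_{k>12n} 1/k^8 = 1/(7 · (12n)^7) − 1/(2 · (12n)^8) + O(1/(12n)^9)

Compare to the integral: ∫_{12n}^∞ x^(−8) dx = [−x^(−7)/7]_{12n}^∞ = 1/((8−1)·(12n)^7). The Euler-Maclaurin correction adds −f(12n)/2 = −1/(2·(12n)^8). Euler-Maclaurin then gives
  Σ_{k>12n} 1/k^8 = ∫_{12n}^∞ dx/x^8 − 1/(2·(12n)^8) + O(1/(12n)^9).
(Equivalently this is ζ(8) − Σ_{k≤12n} 1/k^8.)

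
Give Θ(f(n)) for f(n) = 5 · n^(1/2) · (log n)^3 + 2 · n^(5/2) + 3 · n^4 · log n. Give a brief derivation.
f(n) ∈ Θ(n^4 · log n)

Compare the terms by growth order. For large n, n^a · (log n)^b dominates n^a' · (log n)^b' iff a > a', or (a = a' and b > b'). Ranking the 3 terms shows the dominant one is 3 · n^4 · log n. Hence f(n) ∈ Θ(n^4 · log n).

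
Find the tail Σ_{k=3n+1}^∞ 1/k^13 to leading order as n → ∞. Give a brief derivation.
Σ_{k>3n} 1/k^13 ~ 1/(12 · (3n)^12)

Compare to the integral: ∫_{3n}^∞ x^(−13) dx = [−x^(−12)/12]_{3n}^∞ = 1/((13−1)·(3n)^12). Euler-Maclaurin then gives
  Σ_{k>3n} 1/k^13 = ∫_{3n}^∞ dx/x^13 − 1/(2·(3n)^13) + O(1/(3n)^14).
(Equivalently this is ζ(13) − Σ_{k≤3n} 1/k^13.)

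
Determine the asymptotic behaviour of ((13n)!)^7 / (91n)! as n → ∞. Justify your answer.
((13n)!)^7/(91n)! ~ ((2π·13n)^(6/2) / sqrt(7)) · 7^(−7·13n)  →  0

Write N = 13n. Stirling: N! ~ sqrt(2π N)(N/e)^N and (7N)! ~ sqrt(2π·7N)·(7N/e)^(7N).
  (N!)^7/(7N)! ~ (2π N)^(7/2) (N/e)^(7N) / [sqrt(2π·7N) (7N/e)^(7N)]
     = (2π N)^(7/2) / sqrt(2π·7N) · (N/(7N))^(7N)
     = (2π N)^((7−1)/2) / sqrt(7) · 7^(−7N).
Since 7^7 > 1, the factor 7^(−7N) decays exponentially, so the ratio → 0. Substituting N = 13n gives the stated form.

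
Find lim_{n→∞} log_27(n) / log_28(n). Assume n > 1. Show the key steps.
lim = ln(28) / ln(27) = log_27(28)

Change of base: log_27(n) = ln n / ln 27 and log_28(n) = ln n / ln 28. The ratio is (ln n / ln 27) · (ln 28 / ln n) = ln 28 / ln 27, a constant independent of n. So the limit is ln 28 / ln 27 = log_27(28).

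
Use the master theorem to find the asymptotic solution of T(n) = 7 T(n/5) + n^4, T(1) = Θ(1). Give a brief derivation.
T(n) = Θ(n^4)

log_5 7 ≈ 1.209. f(n) = n^4 dominates n^(log_5 7) since 4 > 1.209, and the regularity condition a·f(n/b) = 7·(n/5)^4 = (7/625)·n^4 ≤ c·f(n) holds with c = 7/625 ≈ 0.0112 < 1. So this is Case 3: T(n) = Θ(f(n)) = Θ(n^4).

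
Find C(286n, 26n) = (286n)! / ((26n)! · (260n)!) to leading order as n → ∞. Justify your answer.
C(286n, 26n) ~ (285311670611/10000000000)^(26n) · sqrt(11/(20π·26n))

Write N = 26n. Apply Stirling to each factorial:
  (11N)! ~ sqrt(2π·11N) · (11N/e)^(11N),
  N! ~ sqrt(2π N) · (N/e)^N,
  (10N)! ~ sqrt(2π·10N) · (10N/e)^(10N).
The exponential factors combine to (11N)^(11N) / (N^N · (10N)^(10N)) = 11^(11N)/10^(10N) = (11^11/10^10)^N = (285311670611/10000000000)^N.
The square-root prefactors combine to sqrt(2π·11N) / (sqrt(2π N)·sqrt(2π·10N)) = sqrt(11 / (2π·10·N)) = sqrt(11/(20π·26n)).
Substituting N = 26n: C(286n, 26n) ~ (285311670611/10000000000)^(26n) · sqrt(11/(20π·26n)).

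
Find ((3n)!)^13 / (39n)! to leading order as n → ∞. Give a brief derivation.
((3n)!)^13/(39n)! ~ ((2π·3n)^(12/2) / sqrt(13)) · 13^(−13·3n)  →  0

Write N = 3n. Stirling: N! ~ sqrt(2π N)(N/e)^N and (13N)! ~ sqrt(2π·13N)·(13N/e)^(13N).
  (N!)^13/(13N)! ~ (2π N)^(13/2) (N/e)^(13N) / [sqrt(2π·13N) (13N/e)^(13N)]
     = (2π N)^(13/2) / sqrt(2π·13N) · (N/(13N))^(13N)
     = (2π N)^((13−1)/2) / sqrt(13) · 13^(−13N).
Since 13^13 > 1, the factor 13^(−13N) decays exponentially, so the ratio → 0. Substituting N = 3n gives the stated form.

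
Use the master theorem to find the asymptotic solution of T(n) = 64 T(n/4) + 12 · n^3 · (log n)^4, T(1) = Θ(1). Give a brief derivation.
T(n) = Θ(n^3 · (log n)^5)

Here log_4 64 = 3 and f(n) = 12 · n^3 · (log n)^4 = Θ(n^(log_4 64) · (log n)^4). This is the extended Case 2 of the master theorem (f matches the critical exponent up to log factors), giving T(n) = Θ(n^(log_4 64) · (log n)^(4+1)) = Θ(n^3 · (log n)^5).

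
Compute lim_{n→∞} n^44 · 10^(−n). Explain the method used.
lim = 0

Exponentials with base > 1 dominate every fixed polynomial: for any fixed c, n^c / 10^n → 0 as n → ∞ (e.g. by the ratio test, or by writing 10^n = e^(n ln 10) and noting e^(n ln 10) / n^c → ∞). Hence n^44 · 10^(−n) = n^44 / 10^n → 0.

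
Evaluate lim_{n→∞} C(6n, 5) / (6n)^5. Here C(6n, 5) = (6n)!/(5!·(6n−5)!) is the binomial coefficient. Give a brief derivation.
lim = 1/5! = 1/120

With N = 6n → ∞: C(N, 5) / N^5 = [N(N−1)…(N−4)] / (5! · N^5) = (1/5!) · 1 · (1 − 1/(6n)) · (1 − 2/(6n)) · (1 − 3/(6n)) · (1 − 4/(6n)). Each factor → 1 as N → ∞, so the limit is 1/5! = 1/120.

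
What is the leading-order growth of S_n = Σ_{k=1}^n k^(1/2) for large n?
S_n ~ (2/3) · n^(3/2)

Integral comparison: Σ_{k=1}^n k^(1/2) = ∫_0^n x^(1/2) dx + O(n^(1/2)). The integral is n^(1 + 1/2) / (1 + 1/2) = n^((1+2)/2) / ((1+2)/2) = (2/3) · n^(3/2).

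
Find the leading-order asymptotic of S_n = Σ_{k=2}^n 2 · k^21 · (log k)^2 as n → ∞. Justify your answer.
S_n ~ n^22 · (log n)^2 / 11

By integral comparison, S_n = ∫_1^n 2 · x^21 · (log x)^2 dx + O(n^21 · (log n)^2). For the integral, the leading term of ∫_1^n x^21 (log x)^2 dx is n^22/22 · (log n)^2 (by repeated integration by parts; each step lowers the log-exponent and produces a relatively O(1/log n) correction). Hence S_n ~ n^22 · (log n)^2 / 11.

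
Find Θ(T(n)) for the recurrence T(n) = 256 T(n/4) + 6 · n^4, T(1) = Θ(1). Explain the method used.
T(n) = Θ(n^4 log n)

log_4 256 = 4, and f(n) = 6 · n^4 = Θ(n^(log_4 256)). This is Case 2 of the master theorem: T(n) = Θ(f(n) · log n) = Θ(n^4 log n).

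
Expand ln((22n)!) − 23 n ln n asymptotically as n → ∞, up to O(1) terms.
ln((22n)!) − 23 n ln n = −n ln n + 22(ln 22 − 1) n + (1/2) ln(2π·22n) + O(1/n)

Stirling: ln((22n)!) = 22n ln(22n) − 22n + (1/2) ln(2π·22n) + O(1/n).
Expand 22n ln(22n) = 22n (ln n + ln 22) = 22n ln n + 22n ln 22.
Subtract 23n ln n: leading term is (22 − 23) n ln n = −n ln n. The next term is 22n ln 22 − 22n = 22(ln 22 − 1) n. Then the (1/2) ln(2π·22n) correction.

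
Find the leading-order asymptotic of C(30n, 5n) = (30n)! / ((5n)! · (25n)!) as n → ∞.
C(30n, 5n) ~ (46656/3125)^(5n) · sqrt(3/(5π·5n))

Write N = 5n. Apply Stirling to each factorial:
  (6N)! ~ sqrt(2π·6N) · (6N/e)^(6N),
  N! ~ sqrt(2π N) · (N/e)^N,
  (5N)! ~ sqrt(2π·5N) · (5N/e)^(5N).
The exponential factors combine to (6N)^(6N) / (N^N · (5N)^(5N)) = 6^(6N)/5^(5N) = (6^6/5^5)^N = (46656/3125)^N.
The square-root prefactors combine to sqrt(2π·6N) / (sqrt(2π N)·sqrt(2π·5N)) = sqrt(6 / (2π·5·N)) = sqrt(3/(5π·5n)).
Substituting N = 5n: C(30n, 5n) ~ (46656/3125)^(5n) · sqrt(3/(5π·5n)).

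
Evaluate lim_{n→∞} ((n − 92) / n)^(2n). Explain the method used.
lim = e^(−184)

Rewrite as (1 − 92/n)^(2n). By the standard limit (1 + x/n)^n → e^x, we have (1 − 92/n)^n → e^(−92), and raising to the 2nd power gives e^(−184).
More precisely, ln[(1 − 92/n)^(2n)] = 2n · ln(1 − 92/n) = 2n · (-92/n + O(1/n^2)) = -184 + O(1/n) → -184.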